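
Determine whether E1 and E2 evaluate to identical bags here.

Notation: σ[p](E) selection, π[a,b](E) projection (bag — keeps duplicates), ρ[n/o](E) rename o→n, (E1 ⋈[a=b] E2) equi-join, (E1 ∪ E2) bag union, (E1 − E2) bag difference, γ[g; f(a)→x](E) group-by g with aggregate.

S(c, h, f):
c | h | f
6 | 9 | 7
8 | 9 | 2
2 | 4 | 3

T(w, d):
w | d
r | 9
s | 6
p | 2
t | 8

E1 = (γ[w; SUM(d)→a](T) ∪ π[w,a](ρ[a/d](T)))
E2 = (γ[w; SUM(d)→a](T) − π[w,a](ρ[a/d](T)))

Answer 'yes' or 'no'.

E1 subexpression sizes:
  T → 4
  γ[w; SUM(d)→a](T) → 4
  T → 4
  ρ[a/d](T) → 4
  π[w,a](ρ[a/d](T)) → 4
  (γ[w; SUM(d)→a](T) ∪ π[w,a](ρ[a/d](T))) → 8
E2 subexpression sizes:
  T → 4
  γ[w; SUM(d)→a](T) → 4
  T → 4
  ρ[a/d](T) → 4
  π[w,a](ρ[a/d](T)) → 4
  (γ[w; SUM(d)→a](T) − π[w,a](ρ[a/d](T))) → 0

E1 result:
w | a
p | 2
p | 2
r | 9
r | 9
s | 6
s | 6
t | 8
t | 8
E2 result:
w | a
(0 rows)
Witness: ('t', 8) appears 2× in E1 but 0× in E2.

no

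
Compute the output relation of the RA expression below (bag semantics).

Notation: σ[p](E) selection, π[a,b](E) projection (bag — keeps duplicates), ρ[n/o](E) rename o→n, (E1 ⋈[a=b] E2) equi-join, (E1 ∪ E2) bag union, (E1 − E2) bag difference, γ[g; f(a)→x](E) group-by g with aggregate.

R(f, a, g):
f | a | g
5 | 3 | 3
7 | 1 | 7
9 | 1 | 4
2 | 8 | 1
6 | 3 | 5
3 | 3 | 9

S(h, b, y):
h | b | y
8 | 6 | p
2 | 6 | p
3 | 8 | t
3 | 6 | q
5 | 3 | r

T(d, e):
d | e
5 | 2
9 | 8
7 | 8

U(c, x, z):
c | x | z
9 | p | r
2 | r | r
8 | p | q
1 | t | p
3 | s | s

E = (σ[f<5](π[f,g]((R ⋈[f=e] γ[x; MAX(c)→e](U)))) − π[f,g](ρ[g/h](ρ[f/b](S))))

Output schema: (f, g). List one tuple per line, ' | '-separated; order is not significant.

Subexpression sizes:
  R → 6
  U → 5
  γ[x; MAX(c)→e](U) → 4
  (R ⋈[f=e] γ[x; MAX(c)→e](U)) → 3
  π[f,g]((R ⋈[f=e] γ[x; MAX(c)→e](U))) → 3
  σ[f<5](π[f,g]((R ⋈[f=e] γ[x; MAX(c)→e](U)))) → 2
  S → 5
  ρ[f/b](S) → 5
  ρ[g/h](ρ[f/b](S)) → 5
  π[f,g](ρ[g/h](ρ[f/b](S))) → 5
  (σ[f<5](π[f,g]((R ⋈[f=e] γ[x; MAX(c)→e](U)))) − π[f,g](ρ[g/h](ρ[f/b](S)))) → 2

== RESULT ==
f | g
2 | 1
3 | 9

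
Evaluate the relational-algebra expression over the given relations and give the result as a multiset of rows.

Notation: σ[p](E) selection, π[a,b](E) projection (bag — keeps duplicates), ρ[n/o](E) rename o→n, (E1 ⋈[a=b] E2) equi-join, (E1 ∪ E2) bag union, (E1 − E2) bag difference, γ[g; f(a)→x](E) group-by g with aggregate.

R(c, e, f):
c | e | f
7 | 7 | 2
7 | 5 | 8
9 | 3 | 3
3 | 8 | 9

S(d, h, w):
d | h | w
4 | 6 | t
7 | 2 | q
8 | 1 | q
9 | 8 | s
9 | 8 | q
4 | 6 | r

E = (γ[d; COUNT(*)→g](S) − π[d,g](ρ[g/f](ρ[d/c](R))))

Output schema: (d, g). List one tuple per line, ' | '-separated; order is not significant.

Subexpression sizes:
  S → 6
  γ[d; COUNT(*)→g](S) → 4
  R → 4
  ρ[d/c](R) → 4
  ρ[g/f](ρ[d/c](R)) → 4
  π[d,g](ρ[g/f](ρ[d/c](R))) → 4
  (γ[d; COUNT(*)→g](S) − π[d,g](ρ[g/f](ρ[d/c](R)))) → 4

== RESULT ==
d | g
4 | 2
7 | 1
8 | 1
9 | 2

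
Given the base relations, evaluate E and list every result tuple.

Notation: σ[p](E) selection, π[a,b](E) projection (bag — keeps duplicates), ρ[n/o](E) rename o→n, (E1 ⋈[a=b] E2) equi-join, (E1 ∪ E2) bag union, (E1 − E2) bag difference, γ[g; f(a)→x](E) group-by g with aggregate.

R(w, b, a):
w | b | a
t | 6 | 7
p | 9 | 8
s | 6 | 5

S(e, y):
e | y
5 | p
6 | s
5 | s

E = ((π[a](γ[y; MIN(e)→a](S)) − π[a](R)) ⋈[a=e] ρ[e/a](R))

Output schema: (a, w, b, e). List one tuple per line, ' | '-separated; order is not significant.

Stepwise |·|:
  S → 3
  γ[y; MIN(e)→a](S) → 2
  π[a](γ[y; MIN(e)→a](S)) → 2
  R → 3
  π[a](R) → 3
  (π[a](γ[y; MIN(e)→a](S)) − π[a](R)) → 1
  R → 3
  ρ[e/a](R) → 3
  ((π[a](γ[y; MIN(e)→a](S)) − π[a](R)) ⋈[a=e] ρ[e/a](R)) → 1

== RESULT ==
a | w | b | e
5 | s | 6 | 5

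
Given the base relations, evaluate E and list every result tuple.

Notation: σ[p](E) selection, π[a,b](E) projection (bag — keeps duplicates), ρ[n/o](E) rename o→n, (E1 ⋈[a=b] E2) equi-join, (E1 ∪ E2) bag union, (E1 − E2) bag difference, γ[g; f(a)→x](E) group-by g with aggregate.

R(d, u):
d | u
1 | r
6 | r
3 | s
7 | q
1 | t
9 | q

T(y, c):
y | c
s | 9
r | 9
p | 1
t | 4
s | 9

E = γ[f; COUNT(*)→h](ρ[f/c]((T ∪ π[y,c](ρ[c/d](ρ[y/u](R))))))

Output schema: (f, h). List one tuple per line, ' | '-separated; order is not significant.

Stepwise |·|:
  T → 5
  R → 6
  ρ[y/u](R) → 6
  ρ[c/d](ρ[y/u](R)) → 6
  π[y,c](ρ[c/d](ρ[y/u](R))) → 6
  (T ∪ π[y,c](ρ[c/d](ρ[y/u](R)))) → 11
  ρ[f/c]((T ∪ π[y,c](ρ[c/d](ρ[y/u](R))))) → 11
  γ[f; COUNT(*)→h](ρ[f/c]((T ∪ π[y,c](ρ[c/d](ρ[y/u](R)))))) → 6

== RESULT ==
f | h
1 | 3
3 | 1
4 | 1
6 | 1
7 | 1
9 | 4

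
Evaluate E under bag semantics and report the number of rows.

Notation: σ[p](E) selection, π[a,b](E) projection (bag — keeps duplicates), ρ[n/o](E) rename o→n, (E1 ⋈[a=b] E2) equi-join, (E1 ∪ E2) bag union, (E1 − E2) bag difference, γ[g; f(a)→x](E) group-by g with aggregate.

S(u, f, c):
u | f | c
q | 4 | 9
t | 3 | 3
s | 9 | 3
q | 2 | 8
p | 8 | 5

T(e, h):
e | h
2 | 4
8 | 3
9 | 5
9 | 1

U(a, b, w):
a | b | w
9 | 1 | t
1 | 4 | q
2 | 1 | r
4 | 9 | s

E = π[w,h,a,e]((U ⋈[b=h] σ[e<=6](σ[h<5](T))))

Stepwise |·|:
  U → 4
  T → 4
  σ[h<5](T) → 3
  σ[e<=6](σ[h<5](T)) → 1
  (U ⋈[b=h] σ[e<=6](σ[h<5](T))) → 1
  π[w,h,a,e]((U ⋈[b=h] σ[e<=6](σ[h<5](T)))) → 1

|E| = 1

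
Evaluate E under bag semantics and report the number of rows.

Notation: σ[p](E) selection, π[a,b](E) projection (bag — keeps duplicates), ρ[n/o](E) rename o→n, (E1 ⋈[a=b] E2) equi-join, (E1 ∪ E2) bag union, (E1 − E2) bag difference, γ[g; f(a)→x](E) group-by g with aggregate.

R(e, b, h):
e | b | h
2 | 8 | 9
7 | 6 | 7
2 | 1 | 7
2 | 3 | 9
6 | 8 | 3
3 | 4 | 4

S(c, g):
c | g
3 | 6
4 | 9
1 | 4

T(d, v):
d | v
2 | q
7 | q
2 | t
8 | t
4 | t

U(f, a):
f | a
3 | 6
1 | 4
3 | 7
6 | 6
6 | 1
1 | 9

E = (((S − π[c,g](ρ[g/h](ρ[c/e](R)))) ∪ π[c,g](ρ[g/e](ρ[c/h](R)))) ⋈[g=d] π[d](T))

Per-node cardinality:
  S → 3
  R → 6
  ρ[c/e](R) → 6
  ρ[g/h](ρ[c/e](R)) → 6
  π[c,g](ρ[g/h](ρ[c/e](R))) → 6
  (S − π[c,g](ρ[g/h](ρ[c/e](R)))) → 3
  R → 6
  ρ[c/h](R) → 6
  ρ[g/e](ρ[c/h](R)) → 6
  π[c,g](ρ[g/e](ρ[c/h](R))) → 6
  ((S − π[c,g](ρ[g/h](ρ[c/e](R)))) ∪ π[c,g](ρ[g/e](ρ[c/h](R)))) → 9
  T → 5
  π[d](T) → 5
  (((S − π[c,g](ρ[g/h](ρ[c/e](R)))) ∪ π[c,g](ρ[g/e](ρ[c/h](R)))) ⋈[g=d] π[d](T)) → 8

|E| = 8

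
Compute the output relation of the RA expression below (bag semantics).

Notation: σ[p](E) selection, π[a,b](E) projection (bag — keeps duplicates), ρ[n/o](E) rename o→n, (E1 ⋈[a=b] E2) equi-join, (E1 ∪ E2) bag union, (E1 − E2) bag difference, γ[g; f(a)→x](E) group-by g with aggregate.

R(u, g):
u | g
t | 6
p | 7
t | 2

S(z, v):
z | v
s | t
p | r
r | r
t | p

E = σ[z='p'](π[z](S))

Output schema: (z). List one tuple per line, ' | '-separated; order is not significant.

Per-node cardinality:
  S → 4
  π[z](S) → 4
  σ[z='p'](π[z](S)) → 1

== RESULT ==
z
p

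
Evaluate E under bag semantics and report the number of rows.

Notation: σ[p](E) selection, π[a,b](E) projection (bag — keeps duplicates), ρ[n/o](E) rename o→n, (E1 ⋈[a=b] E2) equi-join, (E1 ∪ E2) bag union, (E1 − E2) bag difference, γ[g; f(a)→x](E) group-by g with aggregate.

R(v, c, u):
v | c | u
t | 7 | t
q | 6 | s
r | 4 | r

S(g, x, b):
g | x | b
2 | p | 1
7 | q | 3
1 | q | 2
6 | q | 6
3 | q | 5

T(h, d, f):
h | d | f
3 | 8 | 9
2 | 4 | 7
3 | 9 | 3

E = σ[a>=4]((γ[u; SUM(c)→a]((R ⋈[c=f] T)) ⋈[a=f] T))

Row counts bottom-up:
  R → 3
  T → 3
  (R ⋈[c=f] T) → 1
  γ[u; SUM(c)→a]((R ⋈[c=f] T)) → 1
  T → 3
  (γ[u; SUM(c)→a]((R ⋈[c=f] T)) ⋈[a=f] T) → 1
  σ[a>=4]((γ[u; SUM(c)→a]((R ⋈[c=f] T)) ⋈[a=f] T)) → 1

|E| = 1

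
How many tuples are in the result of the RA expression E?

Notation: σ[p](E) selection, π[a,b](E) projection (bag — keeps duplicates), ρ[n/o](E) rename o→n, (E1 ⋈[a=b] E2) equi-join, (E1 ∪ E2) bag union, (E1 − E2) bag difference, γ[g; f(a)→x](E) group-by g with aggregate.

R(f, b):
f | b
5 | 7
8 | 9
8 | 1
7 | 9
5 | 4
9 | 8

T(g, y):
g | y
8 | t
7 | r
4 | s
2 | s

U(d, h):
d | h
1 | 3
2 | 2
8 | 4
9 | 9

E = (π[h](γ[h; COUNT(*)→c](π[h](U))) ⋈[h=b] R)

Row counts bottom-up:
  U → 4
  π[h](U) → 4
  γ[h; COUNT(*)→c](π[h](U)) → 4
  π[h](γ[h; COUNT(*)→c](π[h](U))) → 4
  R → 6
  (π[h](γ[h; COUNT(*)→c](π[h](U))) ⋈[h=b] R) → 3

|E| = 3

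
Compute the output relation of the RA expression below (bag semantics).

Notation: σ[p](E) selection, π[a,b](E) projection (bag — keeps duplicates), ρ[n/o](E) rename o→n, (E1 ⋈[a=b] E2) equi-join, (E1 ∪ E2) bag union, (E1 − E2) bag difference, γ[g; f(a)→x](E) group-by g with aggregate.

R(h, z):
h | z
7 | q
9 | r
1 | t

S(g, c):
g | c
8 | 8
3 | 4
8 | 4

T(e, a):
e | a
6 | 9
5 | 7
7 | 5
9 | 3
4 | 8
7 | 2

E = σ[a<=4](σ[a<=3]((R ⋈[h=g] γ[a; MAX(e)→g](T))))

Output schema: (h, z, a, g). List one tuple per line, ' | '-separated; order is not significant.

Stepwise |·|:
  R → 3
  T → 6
  γ[a; MAX(e)→g](T) → 6
  (R ⋈[h=g] γ[a; MAX(e)→g](T)) → 3
  σ[a<=3]((R ⋈[h=g] γ[a; MAX(e)→g](T))) → 2
  σ[a<=4](σ[a<=3]((R ⋈[h=g] γ[a; MAX(e)→g](T)))) → 2

== RESULT ==
h | z | a | g
7 | q | 2 | 7
9 | r | 3 | 9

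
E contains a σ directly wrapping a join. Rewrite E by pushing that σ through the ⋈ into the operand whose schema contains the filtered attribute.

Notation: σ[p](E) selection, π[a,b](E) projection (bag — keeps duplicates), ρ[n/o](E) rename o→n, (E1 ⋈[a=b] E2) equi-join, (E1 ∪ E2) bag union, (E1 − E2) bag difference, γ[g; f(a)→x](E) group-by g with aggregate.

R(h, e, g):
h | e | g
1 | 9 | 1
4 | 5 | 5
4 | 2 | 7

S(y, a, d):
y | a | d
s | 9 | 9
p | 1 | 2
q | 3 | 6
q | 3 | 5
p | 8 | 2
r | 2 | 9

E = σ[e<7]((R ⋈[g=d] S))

σ filters on e, owned by the left side.
E' = (σ[e<7](R) ⋈[g=d] S)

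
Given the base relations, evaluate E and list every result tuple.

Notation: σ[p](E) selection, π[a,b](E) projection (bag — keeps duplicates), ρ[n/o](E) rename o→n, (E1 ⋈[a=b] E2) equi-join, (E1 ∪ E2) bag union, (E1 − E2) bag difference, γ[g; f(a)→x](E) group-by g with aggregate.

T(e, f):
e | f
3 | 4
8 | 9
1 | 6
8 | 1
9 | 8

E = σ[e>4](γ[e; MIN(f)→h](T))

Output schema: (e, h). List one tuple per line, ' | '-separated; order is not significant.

Subexpression sizes:
  T → 5
  γ[e; MIN(f)→h](T) → 4
  σ[e>4](γ[e; MIN(f)→h](T)) → 2

== RESULT ==
e | h
8 | 1
9 | 8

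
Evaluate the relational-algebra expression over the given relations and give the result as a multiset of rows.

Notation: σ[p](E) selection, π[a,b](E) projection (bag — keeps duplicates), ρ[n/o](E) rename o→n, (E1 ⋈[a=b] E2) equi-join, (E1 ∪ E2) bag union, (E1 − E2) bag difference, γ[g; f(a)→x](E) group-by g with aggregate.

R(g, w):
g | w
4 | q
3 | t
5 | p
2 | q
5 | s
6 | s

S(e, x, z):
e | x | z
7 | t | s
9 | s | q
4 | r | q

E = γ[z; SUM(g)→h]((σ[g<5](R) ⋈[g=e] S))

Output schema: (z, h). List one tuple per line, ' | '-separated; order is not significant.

Stepwise |·|:
  R → 6
  σ[g<5](R) → 3
  S → 3
  (σ[g<5](R) ⋈[g=e] S) → 1
  γ[z; SUM(g)→h]((σ[g<5](R) ⋈[g=e] S)) → 1

== RESULT ==
z | h
q | 4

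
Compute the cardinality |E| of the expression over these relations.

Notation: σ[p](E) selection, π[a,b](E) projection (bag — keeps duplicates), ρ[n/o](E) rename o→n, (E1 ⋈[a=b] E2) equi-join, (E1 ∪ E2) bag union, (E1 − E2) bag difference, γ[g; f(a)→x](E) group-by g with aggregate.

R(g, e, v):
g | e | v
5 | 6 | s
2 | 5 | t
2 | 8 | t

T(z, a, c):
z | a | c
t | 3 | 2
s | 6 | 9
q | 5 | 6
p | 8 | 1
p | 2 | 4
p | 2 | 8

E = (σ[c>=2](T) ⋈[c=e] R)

Stepwise |·|:
  T → 6
  σ[c>=2](T) → 5
  R → 3
  (σ[c>=2](T) ⋈[c=e] R) → 2

|E| = 2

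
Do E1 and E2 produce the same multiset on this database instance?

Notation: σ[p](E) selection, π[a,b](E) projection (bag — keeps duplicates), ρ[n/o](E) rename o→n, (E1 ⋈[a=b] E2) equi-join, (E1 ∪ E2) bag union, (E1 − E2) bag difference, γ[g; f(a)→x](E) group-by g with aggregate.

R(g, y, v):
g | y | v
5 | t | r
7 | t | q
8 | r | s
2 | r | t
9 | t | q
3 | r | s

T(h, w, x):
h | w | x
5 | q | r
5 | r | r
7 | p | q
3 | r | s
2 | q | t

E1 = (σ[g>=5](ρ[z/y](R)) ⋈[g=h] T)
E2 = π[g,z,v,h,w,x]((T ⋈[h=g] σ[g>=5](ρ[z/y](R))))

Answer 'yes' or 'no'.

E1 row counts bottom-up:
  R → 6
  ρ[z/y](R) → 6
  σ[g>=5](ρ[z/y](R)) → 4
  T → 5
  (σ[g>=5](ρ[z/y](R)) ⋈[g=h] T) → 3
E2 row counts bottom-up:
  T → 5
  R → 6
  ρ[z/y](R) → 6
  σ[g>=5](ρ[z/y](R)) → 4
  (T ⋈[h=g] σ[g>=5](ρ[z/y](R))) → 3
  π[g,z,v,h,w,x]((T ⋈[h=g] σ[g>=5](ρ[z/y](R)))) → 3

E1 and E2 produce the same multiset:
g | z | v | h | w | x
5 | t | r | 5 | q | r
5 | t | r | 5 | r | r
7 | t | q | 7 | p | q

yes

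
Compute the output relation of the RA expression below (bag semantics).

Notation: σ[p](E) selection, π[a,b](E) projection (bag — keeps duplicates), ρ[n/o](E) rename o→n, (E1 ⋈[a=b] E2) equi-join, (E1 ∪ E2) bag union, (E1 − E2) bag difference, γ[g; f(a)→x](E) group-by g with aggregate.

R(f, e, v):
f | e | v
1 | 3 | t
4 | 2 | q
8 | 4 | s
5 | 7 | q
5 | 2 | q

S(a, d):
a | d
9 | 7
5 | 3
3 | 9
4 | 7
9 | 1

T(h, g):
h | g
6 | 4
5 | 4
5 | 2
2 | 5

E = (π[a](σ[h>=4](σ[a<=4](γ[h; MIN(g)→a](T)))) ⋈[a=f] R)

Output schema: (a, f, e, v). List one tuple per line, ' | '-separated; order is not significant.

Stepwise |·|:
  T → 4
  γ[h; MIN(g)→a](T) → 3
  σ[a<=4](γ[h; MIN(g)→a](T)) → 2
  σ[h>=4](σ[a<=4](γ[h; MIN(g)→a](T))) → 2
  π[a](σ[h>=4](σ[a<=4](γ[h; MIN(g)→a](T)))) → 2
  R → 5
  (π[a](σ[h>=4](σ[a<=4](γ[h; MIN(g)→a](T)))) ⋈[a=f] R) → 1

== RESULT ==
a | f | e | v
4 | 4 | 2 | q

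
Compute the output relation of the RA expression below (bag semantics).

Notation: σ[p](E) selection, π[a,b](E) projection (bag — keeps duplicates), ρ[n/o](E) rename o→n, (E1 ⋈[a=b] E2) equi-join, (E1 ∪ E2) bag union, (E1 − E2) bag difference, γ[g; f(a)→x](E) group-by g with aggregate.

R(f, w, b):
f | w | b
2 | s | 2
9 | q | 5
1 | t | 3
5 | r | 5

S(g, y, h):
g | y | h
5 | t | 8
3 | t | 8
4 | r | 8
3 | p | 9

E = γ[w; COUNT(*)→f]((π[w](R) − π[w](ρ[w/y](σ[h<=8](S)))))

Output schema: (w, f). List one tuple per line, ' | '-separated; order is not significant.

Per-node cardinality:
  R → 4
  π[w](R) → 4
  S → 4
  σ[h<=8](S) → 3
  ρ[w/y](σ[h<=8](S)) → 3
  π[w](ρ[w/y](σ[h<=8](S))) → 3
  (π[w](R) − π[w](ρ[w/y](σ[h<=8](S)))) → 2
  γ[w; COUNT(*)→f]((π[w](R) − π[w](ρ[w/y](σ[h<=8](S))))) → 2

== RESULT ==
w | f
q | 1
s | 1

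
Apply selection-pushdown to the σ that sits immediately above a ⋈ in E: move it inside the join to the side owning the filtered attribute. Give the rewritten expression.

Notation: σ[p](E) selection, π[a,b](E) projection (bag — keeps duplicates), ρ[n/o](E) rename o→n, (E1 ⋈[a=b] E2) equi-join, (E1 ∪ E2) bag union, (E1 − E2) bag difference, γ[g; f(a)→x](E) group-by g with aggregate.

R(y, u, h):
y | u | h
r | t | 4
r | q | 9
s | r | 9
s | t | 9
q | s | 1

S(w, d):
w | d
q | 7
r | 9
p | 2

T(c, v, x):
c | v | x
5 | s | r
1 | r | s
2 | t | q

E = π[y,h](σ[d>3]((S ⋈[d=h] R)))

σ filters on d, owned by the left side.
E' = π[y,h]((σ[d>3](S) ⋈[d=h] R))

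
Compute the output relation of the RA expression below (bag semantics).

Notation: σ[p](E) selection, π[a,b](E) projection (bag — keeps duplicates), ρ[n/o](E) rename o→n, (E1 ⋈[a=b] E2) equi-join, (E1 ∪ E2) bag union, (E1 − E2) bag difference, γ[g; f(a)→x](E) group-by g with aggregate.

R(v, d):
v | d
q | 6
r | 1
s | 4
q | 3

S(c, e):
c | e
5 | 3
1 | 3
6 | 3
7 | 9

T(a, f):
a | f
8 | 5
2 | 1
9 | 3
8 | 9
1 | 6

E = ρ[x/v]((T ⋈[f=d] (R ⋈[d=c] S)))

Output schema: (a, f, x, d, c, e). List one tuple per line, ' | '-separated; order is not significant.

Subexpression sizes:
  T → 5
  R → 4
  S → 4
  (R ⋈[d=c] S) → 2
  (T ⋈[f=d] (R ⋈[d=c] S)) → 2
  ρ[x/v]((T ⋈[f=d] (R ⋈[d=c] S))) → 2

== RESULT ==
a | f | x | d | c | e
1 | 6 | q | 6 | 6 | 3
2 | 1 | r | 1 | 1 | 3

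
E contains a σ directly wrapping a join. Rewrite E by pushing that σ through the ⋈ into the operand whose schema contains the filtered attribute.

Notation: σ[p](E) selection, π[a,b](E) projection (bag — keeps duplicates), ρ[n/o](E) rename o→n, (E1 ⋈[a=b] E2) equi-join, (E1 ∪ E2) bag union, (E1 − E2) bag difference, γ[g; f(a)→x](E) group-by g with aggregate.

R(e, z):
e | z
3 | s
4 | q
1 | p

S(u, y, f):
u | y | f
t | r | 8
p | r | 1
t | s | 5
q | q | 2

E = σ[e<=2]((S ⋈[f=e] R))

σ filters on e, owned by the right side.
E' = (S ⋈[f=e] σ[e<=2](R))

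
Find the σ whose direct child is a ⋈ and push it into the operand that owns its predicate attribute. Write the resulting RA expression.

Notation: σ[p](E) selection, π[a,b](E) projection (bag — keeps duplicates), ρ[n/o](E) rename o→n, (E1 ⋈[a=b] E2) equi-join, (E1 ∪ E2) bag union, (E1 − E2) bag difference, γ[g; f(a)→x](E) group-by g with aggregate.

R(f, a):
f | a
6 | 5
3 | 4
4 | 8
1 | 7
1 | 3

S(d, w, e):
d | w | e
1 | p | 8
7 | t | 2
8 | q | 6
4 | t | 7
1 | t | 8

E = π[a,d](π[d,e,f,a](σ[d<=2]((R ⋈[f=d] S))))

σ filters on d, owned by the right side.
E' = π[a,d](π[d,e,f,a]((R ⋈[f=d] σ[d<=2](S))))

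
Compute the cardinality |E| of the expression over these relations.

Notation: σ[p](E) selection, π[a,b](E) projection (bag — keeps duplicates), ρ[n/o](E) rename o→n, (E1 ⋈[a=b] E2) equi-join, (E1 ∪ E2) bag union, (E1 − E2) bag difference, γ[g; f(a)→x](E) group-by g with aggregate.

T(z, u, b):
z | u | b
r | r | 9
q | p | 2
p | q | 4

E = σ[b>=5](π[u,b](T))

Row counts bottom-up:
  T → 3
  π[u,b](T) → 3
  σ[b>=5](π[u,b](T)) → 1

|E| = 1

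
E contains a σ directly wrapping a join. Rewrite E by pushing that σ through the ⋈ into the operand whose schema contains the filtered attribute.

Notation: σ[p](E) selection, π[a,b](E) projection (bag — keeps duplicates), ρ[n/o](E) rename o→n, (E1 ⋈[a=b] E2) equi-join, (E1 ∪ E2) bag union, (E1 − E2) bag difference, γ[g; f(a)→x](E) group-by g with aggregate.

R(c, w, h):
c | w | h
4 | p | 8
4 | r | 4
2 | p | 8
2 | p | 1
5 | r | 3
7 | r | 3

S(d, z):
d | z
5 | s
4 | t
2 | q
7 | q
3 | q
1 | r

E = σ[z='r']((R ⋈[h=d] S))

σ filters on z, owned by the right side.
E' = (R ⋈[h=d] σ[z='r'](S))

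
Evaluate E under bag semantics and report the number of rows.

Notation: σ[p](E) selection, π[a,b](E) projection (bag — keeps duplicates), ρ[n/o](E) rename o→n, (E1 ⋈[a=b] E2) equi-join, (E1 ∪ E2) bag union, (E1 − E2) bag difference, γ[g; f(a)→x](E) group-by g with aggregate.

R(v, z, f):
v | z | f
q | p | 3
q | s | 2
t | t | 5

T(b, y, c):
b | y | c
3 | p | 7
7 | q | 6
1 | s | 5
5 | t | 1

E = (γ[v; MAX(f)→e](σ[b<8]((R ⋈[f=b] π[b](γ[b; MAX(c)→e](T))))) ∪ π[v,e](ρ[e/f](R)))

Subexpression sizes:
  R → 3
  T → 4
  γ[b; MAX(c)→e](T) → 4
  π[b](γ[b; MAX(c)→e](T)) → 4
  (R ⋈[f=b] π[b](γ[b; MAX(c)→e](T))) → 2
  σ[b<8]((R ⋈[f=b] π[b](γ[b; MAX(c)→e](T)))) → 2
  γ[v; MAX(f)→e](σ[b<8]((R ⋈[f=b] π[b](γ[b; MAX(c)→e](T))))) → 2
  R → 3
  ρ[e/f](R) → 3
  π[v,e](ρ[e/f](R)) → 3
  (γ[v; MAX(f)→e](σ[b<8]((R ⋈[f=b] π[b](γ[b; MAX(c)→e](T))))) ∪ π[v,e](ρ[e/f](R))) → 5

|E| = 5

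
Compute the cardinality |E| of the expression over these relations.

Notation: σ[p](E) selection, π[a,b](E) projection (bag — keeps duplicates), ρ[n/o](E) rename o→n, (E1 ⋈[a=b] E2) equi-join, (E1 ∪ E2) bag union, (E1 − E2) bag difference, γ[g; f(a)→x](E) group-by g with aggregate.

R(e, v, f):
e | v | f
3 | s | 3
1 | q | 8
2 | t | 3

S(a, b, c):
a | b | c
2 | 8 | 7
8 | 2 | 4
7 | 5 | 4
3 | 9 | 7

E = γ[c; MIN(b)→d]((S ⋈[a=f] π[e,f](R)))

Stepwise |·|:
  S → 4
  R → 3
  π[e,f](R) → 3
  (S ⋈[a=f] π[e,f](R)) → 3
  γ[c; MIN(b)→d]((S ⋈[a=f] π[e,f](R))) → 2

|E| = 2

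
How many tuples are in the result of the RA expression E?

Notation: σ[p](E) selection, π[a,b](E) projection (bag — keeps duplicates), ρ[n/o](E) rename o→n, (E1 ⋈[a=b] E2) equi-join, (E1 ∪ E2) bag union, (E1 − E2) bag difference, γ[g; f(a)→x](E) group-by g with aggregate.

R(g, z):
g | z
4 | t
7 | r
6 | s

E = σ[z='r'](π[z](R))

Subexpression sizes:
  R → 3
  π[z](R) → 3
  σ[z='r'](π[z](R)) → 1

|E| = 1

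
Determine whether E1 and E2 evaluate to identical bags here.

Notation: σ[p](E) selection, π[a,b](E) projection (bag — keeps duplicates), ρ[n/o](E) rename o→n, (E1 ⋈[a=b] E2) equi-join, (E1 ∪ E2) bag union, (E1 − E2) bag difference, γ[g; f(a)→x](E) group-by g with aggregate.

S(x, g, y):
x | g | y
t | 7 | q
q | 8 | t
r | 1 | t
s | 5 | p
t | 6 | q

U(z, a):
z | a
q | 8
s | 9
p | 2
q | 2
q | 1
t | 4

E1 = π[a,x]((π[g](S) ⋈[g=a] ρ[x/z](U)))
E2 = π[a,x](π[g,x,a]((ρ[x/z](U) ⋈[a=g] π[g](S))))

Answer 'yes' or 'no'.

E1 stepwise |·|:
  S → 5
  π[g](S) → 5
  U → 6
  ρ[x/z](U) → 6
  (π[g](S) ⋈[g=a] ρ[x/z](U)) → 2
  π[a,x]((π[g](S) ⋈[g=a] ρ[x/z](U))) → 2
E2 stepwise |·|:
  U → 6
  ρ[x/z](U) → 6
  S → 5
  π[g](S) → 5
  (ρ[x/z](U) ⋈[a=g] π[g](S)) → 2
  π[g,x,a]((ρ[x/z](U) ⋈[a=g] π[g](S))) → 2
  π[a,x](π[g,x,a]((ρ[x/z](U) ⋈[a=g] π[g](S)))) → 2

E1 and E2 produce the same multiset:
a | x
1 | q
8 | q

yes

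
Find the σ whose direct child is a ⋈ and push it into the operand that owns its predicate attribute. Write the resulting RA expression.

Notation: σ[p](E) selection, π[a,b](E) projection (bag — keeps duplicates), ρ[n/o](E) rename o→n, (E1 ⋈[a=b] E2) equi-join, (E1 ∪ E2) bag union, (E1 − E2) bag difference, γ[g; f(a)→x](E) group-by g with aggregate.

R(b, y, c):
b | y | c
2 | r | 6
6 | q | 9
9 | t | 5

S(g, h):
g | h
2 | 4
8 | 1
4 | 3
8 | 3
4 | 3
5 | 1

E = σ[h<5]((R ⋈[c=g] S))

σ filters on h, owned by the right side.
E' = (R ⋈[c=g] σ[h<5](S))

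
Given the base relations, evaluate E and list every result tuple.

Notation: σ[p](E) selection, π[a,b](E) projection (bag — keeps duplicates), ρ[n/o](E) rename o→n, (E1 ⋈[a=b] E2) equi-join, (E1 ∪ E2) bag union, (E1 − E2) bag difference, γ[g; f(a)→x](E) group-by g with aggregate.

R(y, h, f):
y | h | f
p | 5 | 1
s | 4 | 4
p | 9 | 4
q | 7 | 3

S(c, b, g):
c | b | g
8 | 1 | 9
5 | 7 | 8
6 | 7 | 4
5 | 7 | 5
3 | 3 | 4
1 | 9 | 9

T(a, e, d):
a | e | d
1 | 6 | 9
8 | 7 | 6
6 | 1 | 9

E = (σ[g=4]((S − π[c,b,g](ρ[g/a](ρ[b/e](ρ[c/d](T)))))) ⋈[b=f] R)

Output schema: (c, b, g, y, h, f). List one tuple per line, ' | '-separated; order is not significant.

Subexpression sizes:
  S → 6
  T → 3
  ρ[c/d](T) → 3
  ρ[b/e](ρ[c/d](T)) → 3
  ρ[g/a](ρ[b/e](ρ[c/d](T))) → 3
  π[c,b,g](ρ[g/a](ρ[b/e](ρ[c/d](T)))) → 3
  (S − π[c,b,g](ρ[g/a](ρ[b/e](ρ[c/d](T))))) → 6
  σ[g=4]((S − π[c,b,g](ρ[g/a](ρ[b/e](ρ[c/d](T)))))) → 2
  R → 4
  (σ[g=4]((S − π[c,b,g](ρ[g/a](ρ[b/e](ρ[c/d](T)))))) ⋈[b=f] R) → 1

== RESULT ==
c | b | g | y | h | f
3 | 3 | 4 | q | 7 | 3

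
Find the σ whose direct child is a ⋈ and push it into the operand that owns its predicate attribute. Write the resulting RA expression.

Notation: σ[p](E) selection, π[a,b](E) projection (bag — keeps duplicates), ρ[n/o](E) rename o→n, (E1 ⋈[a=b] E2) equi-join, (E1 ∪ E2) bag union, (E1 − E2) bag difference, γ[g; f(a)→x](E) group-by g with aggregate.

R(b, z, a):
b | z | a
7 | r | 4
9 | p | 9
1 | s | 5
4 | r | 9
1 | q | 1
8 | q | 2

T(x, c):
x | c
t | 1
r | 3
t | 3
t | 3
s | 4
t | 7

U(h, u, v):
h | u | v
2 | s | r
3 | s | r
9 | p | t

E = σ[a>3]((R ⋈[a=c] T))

σ filters on a, owned by the left side.
E' = (σ[a>3](R) ⋈[a=c] T)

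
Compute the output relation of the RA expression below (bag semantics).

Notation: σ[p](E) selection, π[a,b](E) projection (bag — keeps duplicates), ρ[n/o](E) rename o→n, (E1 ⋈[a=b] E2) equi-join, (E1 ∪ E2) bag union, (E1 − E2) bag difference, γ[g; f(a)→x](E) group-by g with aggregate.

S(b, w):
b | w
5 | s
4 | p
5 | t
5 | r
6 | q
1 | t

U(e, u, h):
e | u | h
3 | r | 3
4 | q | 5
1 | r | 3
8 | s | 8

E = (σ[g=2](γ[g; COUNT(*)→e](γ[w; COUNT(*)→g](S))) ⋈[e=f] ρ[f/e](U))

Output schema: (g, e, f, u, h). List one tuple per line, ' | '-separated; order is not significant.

Per-node cardinality:
  S → 6
  γ[w; COUNT(*)→g](S) → 5
  γ[g; COUNT(*)→e](γ[w; COUNT(*)→g](S)) → 2
  σ[g=2](γ[g; COUNT(*)→e](γ[w; COUNT(*)→g](S))) → 1
  U → 4
  ρ[f/e](U) → 4
  (σ[g=2](γ[g; COUNT(*)→e](γ[w; COUNT(*)→g](S))) ⋈[e=f] ρ[f/e](U)) → 1

== RESULT ==
g | e | f | u | h
2 | 1 | 1 | r | 3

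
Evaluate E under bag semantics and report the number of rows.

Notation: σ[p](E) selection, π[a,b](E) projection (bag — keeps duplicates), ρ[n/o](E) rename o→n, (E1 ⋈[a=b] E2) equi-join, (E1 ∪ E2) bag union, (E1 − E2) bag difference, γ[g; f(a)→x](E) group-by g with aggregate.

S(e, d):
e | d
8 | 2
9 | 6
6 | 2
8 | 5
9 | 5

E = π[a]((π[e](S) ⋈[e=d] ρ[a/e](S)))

Per-node cardinality:
  S → 5
  π[e](S) → 5
  S → 5
  ρ[a/e](S) → 5
  (π[e](S) ⋈[e=d] ρ[a/e](S)) → 1
  π[a]((π[e](S) ⋈[e=d] ρ[a/e](S))) → 1

|E| = 1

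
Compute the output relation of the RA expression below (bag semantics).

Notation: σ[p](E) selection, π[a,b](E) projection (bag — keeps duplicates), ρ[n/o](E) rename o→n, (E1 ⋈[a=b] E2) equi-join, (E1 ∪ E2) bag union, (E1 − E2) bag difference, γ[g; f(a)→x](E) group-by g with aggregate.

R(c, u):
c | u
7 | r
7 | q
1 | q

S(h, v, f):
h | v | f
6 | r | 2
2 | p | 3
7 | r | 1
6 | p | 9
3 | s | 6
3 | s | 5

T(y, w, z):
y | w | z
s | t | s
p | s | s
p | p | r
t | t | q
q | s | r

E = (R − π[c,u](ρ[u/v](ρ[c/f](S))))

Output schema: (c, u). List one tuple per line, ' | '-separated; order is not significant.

Per-node cardinality:
  R → 3
  S → 6
  ρ[c/f](S) → 6
  ρ[u/v](ρ[c/f](S)) → 6
  π[c,u](ρ[u/v](ρ[c/f](S))) → 6
  (R − π[c,u](ρ[u/v](ρ[c/f](S)))) → 3

== RESULT ==
c | u
1 | q
7 | q
7 | r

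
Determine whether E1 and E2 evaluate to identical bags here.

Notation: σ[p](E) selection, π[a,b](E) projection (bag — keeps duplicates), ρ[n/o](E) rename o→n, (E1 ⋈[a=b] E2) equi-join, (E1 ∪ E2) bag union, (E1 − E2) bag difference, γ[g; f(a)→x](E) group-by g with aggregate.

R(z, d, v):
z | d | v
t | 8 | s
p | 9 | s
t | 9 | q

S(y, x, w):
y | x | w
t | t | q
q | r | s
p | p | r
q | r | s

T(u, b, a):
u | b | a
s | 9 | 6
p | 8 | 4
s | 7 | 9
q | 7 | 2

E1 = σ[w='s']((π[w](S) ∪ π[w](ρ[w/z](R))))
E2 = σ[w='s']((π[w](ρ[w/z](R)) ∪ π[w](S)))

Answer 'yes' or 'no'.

E1 stepwise |·|:
  S → 4
  π[w](S) → 4
  R → 3
  ρ[w/z](R) → 3
  π[w](ρ[w/z](R)) → 3
  (π[w](S) ∪ π[w](ρ[w/z](R))) → 7
  σ[w='s']((π[w](S) ∪ π[w](ρ[w/z](R)))) → 2
E2 stepwise |·|:
  R → 3
  ρ[w/z](R) → 3
  π[w](ρ[w/z](R)) → 3
  S → 4
  π[w](S) → 4
  (π[w](ρ[w/z](R)) ∪ π[w](S)) → 7
  σ[w='s']((π[w](ρ[w/z](R)) ∪ π[w](S))) → 2

E1 and E2 produce the same multiset:
w
s
s

yes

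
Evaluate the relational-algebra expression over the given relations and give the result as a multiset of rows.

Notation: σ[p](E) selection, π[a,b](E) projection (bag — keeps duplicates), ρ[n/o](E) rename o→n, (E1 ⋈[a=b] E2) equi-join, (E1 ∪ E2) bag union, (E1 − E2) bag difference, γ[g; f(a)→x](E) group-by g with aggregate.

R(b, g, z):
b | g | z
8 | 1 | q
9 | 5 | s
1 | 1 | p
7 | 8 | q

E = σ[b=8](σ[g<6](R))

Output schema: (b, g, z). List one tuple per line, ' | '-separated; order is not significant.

Stepwise |·|:
  R → 4
  σ[g<6](R) → 3
  σ[b=8](σ[g<6](R)) → 1

== RESULT ==
b | g | z
8 | 1 | q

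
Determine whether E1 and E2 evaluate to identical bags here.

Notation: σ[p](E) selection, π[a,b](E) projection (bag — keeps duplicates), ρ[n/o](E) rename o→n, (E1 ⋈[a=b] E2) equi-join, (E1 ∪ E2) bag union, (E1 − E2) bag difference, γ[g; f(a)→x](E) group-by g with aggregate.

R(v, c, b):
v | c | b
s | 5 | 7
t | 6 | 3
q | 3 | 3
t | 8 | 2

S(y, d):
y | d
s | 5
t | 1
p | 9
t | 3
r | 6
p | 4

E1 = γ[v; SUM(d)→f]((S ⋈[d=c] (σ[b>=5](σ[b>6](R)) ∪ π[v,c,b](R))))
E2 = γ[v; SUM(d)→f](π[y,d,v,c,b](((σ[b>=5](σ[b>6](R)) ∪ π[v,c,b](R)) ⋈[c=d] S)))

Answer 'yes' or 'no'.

E1 row counts bottom-up:
  S → 6
  R → 4
  σ[b>6](R) → 1
  σ[b>=5](σ[b>6](R)) → 1
  R → 4
  π[v,c,b](R) → 4
  (σ[b>=5](σ[b>6](R)) ∪ π[v,c,b](R)) → 5
  (S ⋈[d=c] (σ[b>=5](σ[b>6](R)) ∪ π[v,c,b](R))) → 4
  γ[v; SUM(d)→f]((S ⋈[d=c] (σ[b>=5](σ[b>6](R)) ∪ π[v,c,b](R)))) → 3
E2 row counts bottom-up:
  R → 4
  σ[b>6](R) → 1
  σ[b>=5](σ[b>6](R)) → 1
  R → 4
  π[v,c,b](R) → 4
  (σ[b>=5](σ[b>6](R)) ∪ π[v,c,b](R)) → 5
  S → 6
  ((σ[b>=5](σ[b>6](R)) ∪ π[v,c,b](R)) ⋈[c=d] S) → 4
  π[y,d,v,c,b](((σ[b>=5](σ[b>6](R)) ∪ π[v,c,b](R)) ⋈[c=d] S)) → 4
  γ[v; SUM(d)→f](π[y,d,v,c,b](((σ[b>=5](σ[b>6](R)) ∪ π[v,c,b](R)) ⋈[c=d] S))) → 3

E1 and E2 produce the same multiset:
v | f
q | 3
s | 10
t | 6

yes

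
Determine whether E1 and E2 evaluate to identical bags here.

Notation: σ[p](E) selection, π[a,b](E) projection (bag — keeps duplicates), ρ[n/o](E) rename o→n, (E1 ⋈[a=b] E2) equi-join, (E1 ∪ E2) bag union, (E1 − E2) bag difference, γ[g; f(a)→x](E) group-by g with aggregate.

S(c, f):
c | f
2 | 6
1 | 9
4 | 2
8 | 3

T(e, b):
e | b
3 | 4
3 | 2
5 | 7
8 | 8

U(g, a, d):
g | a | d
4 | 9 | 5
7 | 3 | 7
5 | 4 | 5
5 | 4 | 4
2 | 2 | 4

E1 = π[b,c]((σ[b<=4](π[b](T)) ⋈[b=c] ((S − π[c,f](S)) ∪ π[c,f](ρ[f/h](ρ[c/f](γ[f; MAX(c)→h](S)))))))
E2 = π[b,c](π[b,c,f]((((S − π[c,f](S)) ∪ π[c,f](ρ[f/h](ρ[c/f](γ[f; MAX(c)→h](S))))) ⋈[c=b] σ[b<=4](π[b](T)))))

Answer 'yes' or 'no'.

E1 stepwise |·|:
  T → 4
  π[b](T) → 4
  σ[b<=4](π[b](T)) → 2
  S → 4
  S → 4
  π[c,f](S) → 4
  (S − π[c,f](S)) → 0
  S → 4
  γ[f; MAX(c)→h](S) → 4
  ρ[c/f](γ[f; MAX(c)→h](S)) → 4
  ρ[f/h](ρ[c/f](γ[f; MAX(c)→h](S))) → 4
  π[c,f](ρ[f/h](ρ[c/f](γ[f; MAX(c)→h](S)))) → 4
  ((S − π[c,f](S)) ∪ π[c,f](ρ[f/h](ρ[c/f](γ[f; MAX(c)→h](S))))) → 4
  (σ[b<=4](π[b](T)) ⋈[b=c] ((S − π[c,f](S)) ∪ π[c,f](ρ[f/h](ρ[c/f](γ[f; MAX(c)→h](S)))))) → 1
  π[b,c]((σ[b<=4](π[b](T)) ⋈[b=c] ((S − π[c,f](S)) ∪ π[c,f](ρ[f/h](ρ[c/f](γ[f; MAX(c)→h](S))))))) → 1
E2 stepwise |·|:
  S → 4
  S → 4
  π[c,f](S) → 4
  (S − π[c,f](S)) → 0
  S → 4
  γ[f; MAX(c)→h](S) → 4
  ρ[c/f](γ[f; MAX(c)→h](S)) → 4
  ρ[f/h](ρ[c/f](γ[f; MAX(c)→h](S))) → 4
  π[c,f](ρ[f/h](ρ[c/f](γ[f; MAX(c)→h](S)))) → 4
  ((S − π[c,f](S)) ∪ π[c,f](ρ[f/h](ρ[c/f](γ[f; MAX(c)→h](S))))) → 4
  T → 4
  π[b](T) → 4
  σ[b<=4](π[b](T)) → 2
  (((S − π[c,f](S)) ∪ π[c,f](ρ[f/h](ρ[c/f](γ[f; MAX(c)→h](S))))) ⋈[c=b] σ[b<=4](π[b](T))) → 1
  π[b,c,f]((((S − π[c,f](S)) ∪ π[c,f](ρ[f/h](ρ[c/f](γ[f; MAX(c)→h](S))))) ⋈[c=b] σ[b<=4](π[b](T)))) → 1
  π[b,c](π[b,c,f]((((S − π[c,f](S)) ∪ π[c,f](ρ[f/h](ρ[c/f](γ[f; MAX(c)→h](S))))) ⋈[c=b] σ[b<=4](π[b](T))))) → 1

E1 and E2 produce the same multiset:
b | c
2 | 2

yes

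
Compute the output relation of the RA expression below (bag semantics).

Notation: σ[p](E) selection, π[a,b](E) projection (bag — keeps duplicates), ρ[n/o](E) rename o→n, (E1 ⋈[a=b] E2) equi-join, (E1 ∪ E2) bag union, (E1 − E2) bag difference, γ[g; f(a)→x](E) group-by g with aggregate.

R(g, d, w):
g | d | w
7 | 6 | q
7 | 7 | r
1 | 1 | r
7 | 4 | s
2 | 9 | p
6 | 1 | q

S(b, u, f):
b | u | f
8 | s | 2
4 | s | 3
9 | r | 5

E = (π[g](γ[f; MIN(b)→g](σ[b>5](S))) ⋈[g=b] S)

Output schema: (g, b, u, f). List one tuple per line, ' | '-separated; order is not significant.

Subexpression sizes:
  S → 3
  σ[b>5](S) → 2
  γ[f; MIN(b)→g](σ[b>5](S)) → 2
  π[g](γ[f; MIN(b)→g](σ[b>5](S))) → 2
  S → 3
  (π[g](γ[f; MIN(b)→g](σ[b>5](S))) ⋈[g=b] S) → 2

== RESULT ==
g | b | u | f
8 | 8 | s | 2
9 | 9 | r | 5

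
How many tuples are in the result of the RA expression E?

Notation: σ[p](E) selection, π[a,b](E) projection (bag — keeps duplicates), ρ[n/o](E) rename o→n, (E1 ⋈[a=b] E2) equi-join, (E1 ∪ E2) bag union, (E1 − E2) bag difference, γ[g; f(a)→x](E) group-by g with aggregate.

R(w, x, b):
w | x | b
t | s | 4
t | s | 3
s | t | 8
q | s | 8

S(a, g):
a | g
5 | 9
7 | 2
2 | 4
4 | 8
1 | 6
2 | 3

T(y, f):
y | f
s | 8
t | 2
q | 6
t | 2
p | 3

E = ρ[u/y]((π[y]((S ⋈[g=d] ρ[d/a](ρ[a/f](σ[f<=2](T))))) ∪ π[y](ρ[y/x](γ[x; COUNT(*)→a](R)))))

Subexpression sizes:
  S → 6
  T → 5
  σ[f<=2](T) → 2
  ρ[a/f](σ[f<=2](T)) → 2
  ρ[d/a](ρ[a/f](σ[f<=2](T))) → 2
  (S ⋈[g=d] ρ[d/a](ρ[a/f](σ[f<=2](T)))) → 2
  π[y]((S ⋈[g=d] ρ[d/a](ρ[a/f](σ[f<=2](T))))) → 2
  R → 4
  γ[x; COUNT(*)→a](R) → 2
  ρ[y/x](γ[x; COUNT(*)→a](R)) → 2
  π[y](ρ[y/x](γ[x; COUNT(*)→a](R))) → 2
  (π[y]((S ⋈[g=d] ρ[d/a](ρ[a/f](σ[f<=2](T))))) ∪ π[y](ρ[y/x](γ[x; COUNT(*)→a](R)))) → 4
  ρ[u/y]((π[y]((S ⋈[g=d] ρ[d/a](ρ[a/f](σ[f<=2](T))))) ∪ π[y](ρ[y/x](γ[x; COUNT(*)→a](R))))) → 4

|E| = 4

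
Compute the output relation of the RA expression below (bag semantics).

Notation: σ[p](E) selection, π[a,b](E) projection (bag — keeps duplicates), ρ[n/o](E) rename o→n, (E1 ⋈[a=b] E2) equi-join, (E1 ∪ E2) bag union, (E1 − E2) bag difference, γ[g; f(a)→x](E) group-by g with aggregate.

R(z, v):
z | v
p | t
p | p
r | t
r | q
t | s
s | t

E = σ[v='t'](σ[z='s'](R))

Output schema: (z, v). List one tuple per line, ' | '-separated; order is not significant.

Per-node cardinality:
  R → 6
  σ[z='s'](R) → 1
  σ[v='t'](σ[z='s'](R)) → 1

== RESULT ==
z | v
s | t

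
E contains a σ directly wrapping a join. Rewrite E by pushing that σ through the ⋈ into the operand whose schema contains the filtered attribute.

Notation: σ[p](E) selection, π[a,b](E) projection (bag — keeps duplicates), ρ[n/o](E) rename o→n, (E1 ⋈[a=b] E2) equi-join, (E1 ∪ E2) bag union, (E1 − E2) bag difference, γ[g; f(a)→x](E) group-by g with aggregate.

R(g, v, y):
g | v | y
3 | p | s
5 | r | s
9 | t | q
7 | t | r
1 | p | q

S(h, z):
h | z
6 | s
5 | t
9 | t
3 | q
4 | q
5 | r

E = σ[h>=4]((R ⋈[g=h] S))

σ filters on h, owned by the right side.
E' = (R ⋈[g=h] σ[h>=4](S))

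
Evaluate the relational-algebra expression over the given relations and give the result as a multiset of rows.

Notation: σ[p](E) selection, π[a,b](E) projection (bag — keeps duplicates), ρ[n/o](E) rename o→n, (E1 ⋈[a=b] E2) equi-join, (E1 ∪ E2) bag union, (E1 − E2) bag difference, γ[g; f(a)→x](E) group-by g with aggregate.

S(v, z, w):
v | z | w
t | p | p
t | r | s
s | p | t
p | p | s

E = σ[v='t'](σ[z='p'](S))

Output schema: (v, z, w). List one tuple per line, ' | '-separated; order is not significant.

Row counts bottom-up:
  S → 4
  σ[z='p'](S) → 3
  σ[v='t'](σ[z='p'](S)) → 1

== RESULT ==
v | z | w
t | p | p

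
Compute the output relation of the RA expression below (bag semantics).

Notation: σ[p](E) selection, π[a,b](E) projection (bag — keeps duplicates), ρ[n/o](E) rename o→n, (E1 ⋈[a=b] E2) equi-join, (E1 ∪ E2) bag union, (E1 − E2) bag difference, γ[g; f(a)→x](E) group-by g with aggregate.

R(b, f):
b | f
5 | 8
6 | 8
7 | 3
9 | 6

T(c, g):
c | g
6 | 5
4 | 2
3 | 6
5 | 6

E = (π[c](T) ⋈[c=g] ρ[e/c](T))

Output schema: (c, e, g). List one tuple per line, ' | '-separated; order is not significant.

Row counts bottom-up:
  T → 4
  π[c](T) → 4
  T → 4
  ρ[e/c](T) → 4
  (π[c](T) ⋈[c=g] ρ[e/c](T)) → 3

== RESULT ==
c | e | g
5 | 6 | 5
6 | 3 | 6
6 | 5 | 6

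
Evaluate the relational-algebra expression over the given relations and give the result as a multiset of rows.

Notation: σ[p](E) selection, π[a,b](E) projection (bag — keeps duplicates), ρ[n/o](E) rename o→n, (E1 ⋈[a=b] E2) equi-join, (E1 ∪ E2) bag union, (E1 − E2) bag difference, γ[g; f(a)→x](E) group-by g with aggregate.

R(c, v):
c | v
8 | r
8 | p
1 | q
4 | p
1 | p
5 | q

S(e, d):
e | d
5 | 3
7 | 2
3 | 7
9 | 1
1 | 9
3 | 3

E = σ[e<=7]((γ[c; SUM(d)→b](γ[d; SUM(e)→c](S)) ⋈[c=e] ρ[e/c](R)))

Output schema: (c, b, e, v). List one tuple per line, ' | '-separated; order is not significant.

Subexpression sizes:
  S → 6
  γ[d; SUM(e)→c](S) → 5
  γ[c; SUM(d)→b](γ[d; SUM(e)→c](S)) → 5
  R → 6
  ρ[e/c](R) → 6
  (γ[c; SUM(d)→b](γ[d; SUM(e)→c](S)) ⋈[c=e] ρ[e/c](R)) → 4
  σ[e<=7]((γ[c; SUM(d)→b](γ[d; SUM(e)→c](S)) ⋈[c=e] ρ[e/c](R))) → 2

== RESULT ==
c | b | e | v
1 | 9 | 1 | p
1 | 9 | 1 | q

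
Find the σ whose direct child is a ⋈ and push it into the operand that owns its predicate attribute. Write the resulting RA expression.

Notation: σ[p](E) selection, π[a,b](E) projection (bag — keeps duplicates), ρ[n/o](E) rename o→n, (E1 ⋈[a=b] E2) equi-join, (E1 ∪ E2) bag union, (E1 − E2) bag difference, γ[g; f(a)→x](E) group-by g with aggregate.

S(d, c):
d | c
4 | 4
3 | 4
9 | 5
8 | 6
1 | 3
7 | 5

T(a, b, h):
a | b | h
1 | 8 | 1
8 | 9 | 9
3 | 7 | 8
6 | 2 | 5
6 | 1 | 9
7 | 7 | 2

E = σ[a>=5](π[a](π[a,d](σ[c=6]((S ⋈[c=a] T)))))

σ filters on c, owned by the left side.
E' = σ[a>=5](π[a](π[a,d]((σ[c=6](S) ⋈[c=a] T))))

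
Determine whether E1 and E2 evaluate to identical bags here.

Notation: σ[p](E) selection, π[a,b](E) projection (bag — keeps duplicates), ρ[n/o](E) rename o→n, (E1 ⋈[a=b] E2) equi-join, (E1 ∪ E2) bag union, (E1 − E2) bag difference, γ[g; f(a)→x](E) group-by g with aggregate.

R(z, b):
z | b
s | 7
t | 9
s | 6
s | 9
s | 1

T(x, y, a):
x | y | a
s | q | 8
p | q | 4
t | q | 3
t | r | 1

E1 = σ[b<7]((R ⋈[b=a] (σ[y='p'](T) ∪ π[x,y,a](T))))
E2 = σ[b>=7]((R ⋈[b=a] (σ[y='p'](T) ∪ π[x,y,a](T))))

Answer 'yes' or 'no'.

E1 subexpression sizes:
  R → 5
  T → 4
  σ[y='p'](T) → 0
  T → 4
  π[x,y,a](T) → 4
  (σ[y='p'](T) ∪ π[x,y,a](T)) → 4
  (R ⋈[b=a] (σ[y='p'](T) ∪ π[x,y,a](T))) → 1
  σ[b<7]((R ⋈[b=a] (σ[y='p'](T) ∪ π[x,y,a](T)))) → 1
E2 subexpression sizes:
  R → 5
  T → 4
  σ[y='p'](T) → 0
  T → 4
  π[x,y,a](T) → 4
  (σ[y='p'](T) ∪ π[x,y,a](T)) → 4
  (R ⋈[b=a] (σ[y='p'](T) ∪ π[x,y,a](T))) → 1
  σ[b>=7]((R ⋈[b=a] (σ[y='p'](T) ∪ π[x,y,a](T)))) → 0

E1 result:
z | b | x | y | a
s | 1 | t | r | 1
E2 result:
z | b | x | y | a
(0 rows)
Witness: ('s', 1, 't', 'r', 1) appears 1× in E1 but 0× in E2.

no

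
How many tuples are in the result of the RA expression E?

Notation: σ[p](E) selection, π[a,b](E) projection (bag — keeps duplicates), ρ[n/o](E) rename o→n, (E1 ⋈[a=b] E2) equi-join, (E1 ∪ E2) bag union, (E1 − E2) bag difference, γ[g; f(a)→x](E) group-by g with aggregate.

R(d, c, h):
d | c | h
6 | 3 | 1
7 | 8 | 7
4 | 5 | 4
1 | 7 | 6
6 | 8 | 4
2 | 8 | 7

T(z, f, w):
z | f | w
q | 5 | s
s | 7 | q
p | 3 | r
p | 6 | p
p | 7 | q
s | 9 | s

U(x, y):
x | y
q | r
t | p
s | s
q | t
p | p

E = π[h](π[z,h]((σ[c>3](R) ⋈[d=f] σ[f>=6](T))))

Subexpression sizes:
  R → 6
  σ[c>3](R) → 5
  T → 6
  σ[f>=6](T) → 4
  (σ[c>3](R) ⋈[d=f] σ[f>=6](T)) → 3
  π[z,h]((σ[c>3](R) ⋈[d=f] σ[f>=6](T))) → 3
  π[h](π[z,h]((σ[c>3](R) ⋈[d=f] σ[f>=6](T)))) → 3

|E| = 3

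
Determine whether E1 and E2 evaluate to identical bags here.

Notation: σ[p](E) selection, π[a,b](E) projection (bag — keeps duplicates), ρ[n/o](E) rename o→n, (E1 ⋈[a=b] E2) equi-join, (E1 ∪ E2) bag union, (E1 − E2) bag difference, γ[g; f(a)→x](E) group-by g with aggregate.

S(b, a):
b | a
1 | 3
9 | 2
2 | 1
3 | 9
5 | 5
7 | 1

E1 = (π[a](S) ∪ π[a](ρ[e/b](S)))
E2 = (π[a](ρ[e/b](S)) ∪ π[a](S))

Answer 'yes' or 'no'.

E1 row counts bottom-up:
  S → 6
  π[a](S) → 6
  S → 6
  ρ[e/b](S) → 6
  π[a](ρ[e/b](S)) → 6
  (π[a](S) ∪ π[a](ρ[e/b](S))) → 12
E2 row counts bottom-up:
  S → 6
  ρ[e/b](S) → 6
  π[a](ρ[e/b](S)) → 6
  S → 6
  π[a](S) → 6
  (π[a](ρ[e/b](S)) ∪ π[a](S)) → 12

E1 and E2 produce the same multiset:
a
1
1
1
1
2
2
3
3
5
5
9
9

yes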